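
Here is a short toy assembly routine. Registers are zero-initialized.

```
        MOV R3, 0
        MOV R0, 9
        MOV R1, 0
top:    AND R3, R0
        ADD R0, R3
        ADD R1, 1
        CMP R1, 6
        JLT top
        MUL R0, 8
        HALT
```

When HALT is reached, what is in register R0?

72

after MOV R3, 0: R3=0
after MOV R0, 9: R0=9
after MOV R1, 0: R1=0
after AND R3, R0: R3=0&9=0
after ADD R0, R3: R0=9+0=9
after ADD R1, 1: R1=0+1=1
CMP R1, 6  (cmp 1,6)
JLT top: taken
after AND R3, R0: R3=0&9=0
after ADD R0, R3: R0=9+0=9
after ADD R1, 1: R1=1+1=2
CMP R1, 6  (cmp 2,6)
JLT top: taken
after AND R3, R0: R3=0&9=0
after ADD R0, R3: R0=9+0=9
after ADD R1, 1: R1=2+1=3
CMP R1, 6  (cmp 3,6)
JLT top: taken
after AND R3, R0: R3=0&9=0
after ADD R0, R3: R0=9+0=9
after ADD R1, 1: R1=3+1=4
CMP R1, 6  (cmp 4,6)
JLT top: taken
after AND R3, R0: R3=0&9=0
after ADD R0, R3: R0=9+0=9
after ADD R1, 1: R1=4+1=5
CMP R1, 6  (cmp 5,6)
JLT top: taken
after AND R3, R0: R3=0&9=0
after ADD R0, R3: R0=9+0=9
after ADD R1, 1: R1=5+1=6
CMP R1, 6  (cmp 6,6)
JLT top: not taken
after MUL R0, 8: R0=9*8=72
halt.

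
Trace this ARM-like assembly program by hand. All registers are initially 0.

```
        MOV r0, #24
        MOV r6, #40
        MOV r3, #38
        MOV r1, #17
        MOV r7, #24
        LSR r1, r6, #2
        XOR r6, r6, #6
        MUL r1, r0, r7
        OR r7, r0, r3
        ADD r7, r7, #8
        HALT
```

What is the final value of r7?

70

MOV r0, #24 → r0=24
MOV r6, #40 → r6=40
MOV r3, #38 → r3=38
MOV r1, #17 → r1=17
MOV r7, #24 → r7=24
LSR r1, r6, #2 → r1=40>>2=10
XOR r6, r6, #6 → r6=40^6=46
MUL r1, r0, r7 → r1=24*24=576
OR r7, r0, r3 → r7=24|38=62
ADD r7, r7, #8 → r7=62+8=70
halt.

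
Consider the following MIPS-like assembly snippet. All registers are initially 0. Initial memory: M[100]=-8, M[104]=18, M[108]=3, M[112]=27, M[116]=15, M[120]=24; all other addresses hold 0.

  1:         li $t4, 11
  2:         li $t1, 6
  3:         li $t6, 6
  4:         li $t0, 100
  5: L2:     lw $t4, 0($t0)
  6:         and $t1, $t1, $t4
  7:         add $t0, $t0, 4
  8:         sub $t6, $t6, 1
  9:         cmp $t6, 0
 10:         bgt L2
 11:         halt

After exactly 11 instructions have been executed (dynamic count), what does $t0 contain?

104

after li $t4, 11: $t4=11
after li $t1, 6: $t1=6
after li $t6, 6: $t6=6
after li $t0, 100: $t0=100
after lw $t4, 0($t0): $t4=M[100]=-8
after and $t1, $t1, $t4: $t1=6&(-8)=0
after add $t0, $t0, 4: $t0=100+4=104
after sub $t6, $t6, 1: $t6=6-1=5
cmp $t6, 0  (cmp 5,0)
bgt L2: taken
after lw $t4, 0($t0): $t4=M[104]=18
After step 11: $t0 = 104.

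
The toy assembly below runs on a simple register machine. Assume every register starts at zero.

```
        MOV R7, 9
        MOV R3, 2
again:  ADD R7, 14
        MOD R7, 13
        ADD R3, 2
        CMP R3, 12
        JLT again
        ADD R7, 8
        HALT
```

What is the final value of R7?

after MOV R7, 9: R7=9
after MOV R3, 2: R3=2
after ADD R7, 14: R7=9+14=23
after MOD R7, 13: R7=23%13=10
after ADD R3, 2: R3=2+2=4
CMP R3, 12  (cmp 4,12)
JLT again: taken
after ADD R7, 14: R7=10+14=24
after MOD R7, 13: R7=24%13=11
after ADD R3, 2: R3=4+2=6
CMP R3, 12  (cmp 6,12)
JLT again: taken
after ADD R7, 14: R7=11+14=25
after MOD R7, 13: R7=25%13=12
after ADD R3, 2: R3=6+2=8
CMP R3, 12  (cmp 8,12)
JLT again: taken
after ADD R7, 14: R7=12+14=26
after MOD R7, 13: R7=26%13=0
after ADD R3, 2: R3=8+2=10
CMP R3, 12  (cmp 10,12)
JLT again: taken
after ADD R7, 14: R7=0+14=14
after MOD R7, 13: R7=14%13=1
after ADD R3, 2: R3=10+2=12
CMP R3, 12  (cmp 12,12)
JLT again: not taken
after ADD R7, 8: R7=1+8=9
halt.

9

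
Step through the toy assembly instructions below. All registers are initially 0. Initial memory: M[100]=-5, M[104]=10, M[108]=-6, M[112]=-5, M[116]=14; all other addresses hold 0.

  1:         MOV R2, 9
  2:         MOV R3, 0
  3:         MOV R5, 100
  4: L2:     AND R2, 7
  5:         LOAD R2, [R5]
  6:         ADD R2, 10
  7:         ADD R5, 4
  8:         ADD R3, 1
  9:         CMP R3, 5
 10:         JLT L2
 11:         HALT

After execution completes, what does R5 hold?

R2=9
R3=0
R5=100
R2=9&7=1
R2=M[100]=-5
R2=(-5)+10=5
R5=100+4=104
R3=0+1=1
CMP R3, 5  (cmp 1,5)
JLT L2: taken
R2=5&7=5
R2=M[104]=10
R2=10+10=20
R5=104+4=108
R3=1+1=2
CMP R3, 5  (cmp 2,5)
JLT L2: taken
R2=20&7=4
R2=M[108]=-6
R2=(-6)+10=4
R5=108+4=112
R3=2+1=3
CMP R3, 5  (cmp 3,5)
JLT L2: taken
R2=4&7=4
R2=M[112]=-5
R2=(-5)+10=5
R5=112+4=116
R3=3+1=4
CMP R3, 5  (cmp 4,5)
JLT L2: taken
R2=5&7=5
R2=M[116]=14
R2=14+10=24
R5=116+4=120
R3=4+1=5
CMP R3, 5  (cmp 5,5)
JLT L2: not taken
halt.

120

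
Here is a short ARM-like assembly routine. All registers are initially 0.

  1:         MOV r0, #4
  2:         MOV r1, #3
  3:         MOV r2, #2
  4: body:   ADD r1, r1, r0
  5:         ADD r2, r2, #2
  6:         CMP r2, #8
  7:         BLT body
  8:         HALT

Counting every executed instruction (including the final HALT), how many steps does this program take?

16

after MOV r0, #4: r0=4
after MOV r1, #3: r1=3
after MOV r2, #2: r2=2
after ADD r1, r1, r0: r1=3+4=7
after ADD r2, r2, #2: r2=2+2=4
CMP r2, #8  (cmp 4,8)
BLT body: taken
after ADD r1, r1, r0: r1=7+4=11
after ADD r2, r2, #2: r2=4+2=6
CMP r2, #8  (cmp 6,8)
BLT body: taken
after ADD r1, r1, r0: r1=11+4=15
after ADD r2, r2, #2: r2=6+2=8
CMP r2, #8  (cmp 8,8)
BLT body: not taken
halt.
Total executed instructions: 16.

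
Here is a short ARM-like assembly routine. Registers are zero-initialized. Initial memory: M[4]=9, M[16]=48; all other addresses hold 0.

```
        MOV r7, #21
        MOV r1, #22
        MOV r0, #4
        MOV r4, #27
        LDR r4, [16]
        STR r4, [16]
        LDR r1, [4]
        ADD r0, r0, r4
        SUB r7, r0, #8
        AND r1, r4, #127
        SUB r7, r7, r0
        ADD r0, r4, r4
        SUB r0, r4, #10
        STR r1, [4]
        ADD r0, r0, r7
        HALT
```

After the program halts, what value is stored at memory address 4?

48

r7=21
r1=22
r0=4
r4=27
r4=M[16]=48
STR r4, [16] → M[16]=48
r1=M[4]=9
r0=4+48=52
r7=52-8=44
r1=48&127=48
r7=44-52=-8
r0=48+48=96
r0=48-10=38
STR r1, [4] → M[4]=48
r0=38+(-8)=30
halt.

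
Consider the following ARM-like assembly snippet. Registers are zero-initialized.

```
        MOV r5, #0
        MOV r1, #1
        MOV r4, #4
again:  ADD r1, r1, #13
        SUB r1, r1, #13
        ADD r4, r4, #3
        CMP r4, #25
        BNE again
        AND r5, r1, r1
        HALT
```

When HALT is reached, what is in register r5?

1

r5=0
r1=1
r4=4
r1=1+13=14
r1=14-13=1
r4=4+3=7
CMP r4, #25  (cmp 7,25)
BNE again: taken
r1=1+13=14
r1=14-13=1
r4=7+3=10
CMP r4, #25  (cmp 10,25)
BNE again: taken
r1=1+13=14
r1=14-13=1
r4=10+3=13
CMP r4, #25  (cmp 13,25)
BNE again: taken
r1=1+13=14
r1=14-13=1
r4=13+3=16
CMP r4, #25  (cmp 16,25)
BNE again: taken
r1=1+13=14
r1=14-13=1
r4=16+3=19
CMP r4, #25  (cmp 19,25)
BNE again: taken
r1=1+13=14
r1=14-13=1
r4=19+3=22
CMP r4, #25  (cmp 22,25)
BNE again: taken
r1=1+13=14
r1=14-13=1
r4=22+3=25
CMP r4, #25  (cmp 25,25)
BNE again: not taken
r5=1&1=1
halt.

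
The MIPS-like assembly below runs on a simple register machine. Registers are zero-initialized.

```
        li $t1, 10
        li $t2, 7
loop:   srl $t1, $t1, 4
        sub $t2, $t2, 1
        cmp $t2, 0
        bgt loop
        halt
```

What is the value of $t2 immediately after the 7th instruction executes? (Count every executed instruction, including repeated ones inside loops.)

6

$t1=10
$t2=7
$t1=10>>4=0
$t2=7-1=6
cmp $t2, 0  (cmp 6,0)
bgt loop: taken
$t1=0>>4=0
After step 7: $t2 = 6.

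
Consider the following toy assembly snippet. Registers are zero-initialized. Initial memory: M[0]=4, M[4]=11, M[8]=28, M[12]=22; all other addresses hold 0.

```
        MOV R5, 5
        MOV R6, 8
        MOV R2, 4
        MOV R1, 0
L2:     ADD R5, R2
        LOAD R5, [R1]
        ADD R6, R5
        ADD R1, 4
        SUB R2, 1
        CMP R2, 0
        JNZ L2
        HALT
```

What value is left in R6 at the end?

R5=5
R6=8
R2=4
R1=0
R5=5+4=9
R5=M[0]=4
R6=8+4=12
R1=0+4=4
R2=4-1=3
CMP R2, 0  (cmp 3,0)
JNZ L2: taken
R5=4+3=7
R5=M[4]=11
R6=12+11=23
R1=4+4=8
R2=3-1=2
CMP R2, 0  (cmp 2,0)
JNZ L2: taken
R5=11+2=13
R5=M[8]=28
R6=23+28=51
R1=8+4=12
R2=2-1=1
CMP R2, 0  (cmp 1,0)
JNZ L2: taken
R5=28+1=29
R5=M[12]=22
R6=51+22=73
R1=12+4=16
R2=1-1=0
CMP R2, 0  (cmp 0,0)
JNZ L2: not taken
halt.

73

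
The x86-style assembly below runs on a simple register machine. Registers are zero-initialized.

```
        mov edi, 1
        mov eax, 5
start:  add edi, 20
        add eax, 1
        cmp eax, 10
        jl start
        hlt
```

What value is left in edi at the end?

mov edi, 1 → edi=1
mov eax, 5 → eax=5
add edi, 20 → edi=1+20=21
add eax, 1 → eax=5+1=6
cmp eax, 10  (cmp 6,10)
jl start: taken
add edi, 20 → edi=21+20=41
add eax, 1 → eax=6+1=7
cmp eax, 10  (cmp 7,10)
jl start: taken
add edi, 20 → edi=41+20=61
add eax, 1 → eax=7+1=8
cmp eax, 10  (cmp 8,10)
jl start: taken
add edi, 20 → edi=61+20=81
add eax, 1 → eax=8+1=9
cmp eax, 10  (cmp 9,10)
jl start: taken
add edi, 20 → edi=81+20=101
add eax, 1 → eax=9+1=10
cmp eax, 10  (cmp 10,10)
jl start: not taken
halt.

101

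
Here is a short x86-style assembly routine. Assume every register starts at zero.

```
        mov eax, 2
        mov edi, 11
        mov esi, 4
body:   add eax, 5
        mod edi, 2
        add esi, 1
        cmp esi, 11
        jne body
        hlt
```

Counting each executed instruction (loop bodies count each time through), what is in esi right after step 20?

after mov eax, 2: eax=2
after mov edi, 11: edi=11
after mov esi, 4: esi=4
after add eax, 5: eax=2+5=7
after mod edi, 2: edi=11%2=1
after add esi, 1: esi=4+1=5
cmp esi, 11  (cmp 5,11)
jne body: taken
after add eax, 5: eax=7+5=12
after mod edi, 2: edi=1%2=1
after add esi, 1: esi=5+1=6
cmp esi, 11  (cmp 6,11)
jne body: taken
after add eax, 5: eax=12+5=17
after mod edi, 2: edi=1%2=1
after add esi, 1: esi=6+1=7
cmp esi, 11  (cmp 7,11)
jne body: taken
after add eax, 5: eax=17+5=22
after mod edi, 2: edi=1%2=1
After step 20: esi = 7.

7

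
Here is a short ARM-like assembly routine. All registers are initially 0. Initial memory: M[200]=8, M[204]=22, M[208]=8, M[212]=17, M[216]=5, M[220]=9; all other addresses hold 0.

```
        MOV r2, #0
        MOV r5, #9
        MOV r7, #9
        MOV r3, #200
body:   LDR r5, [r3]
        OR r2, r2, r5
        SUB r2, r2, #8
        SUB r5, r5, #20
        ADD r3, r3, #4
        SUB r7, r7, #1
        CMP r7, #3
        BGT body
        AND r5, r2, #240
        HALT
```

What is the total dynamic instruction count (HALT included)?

54

after MOV r2, #0: r2=0
after MOV r5, #9: r5=9
after MOV r7, #9: r7=9
after MOV r3, #200: r3=200
after LDR r5, [r3]: r5=M[200]=8
after OR r2, r2, r5: r2=0|8=8
after SUB r2, r2, #8: r2=8-8=0
after SUB r5, r5, #20: r5=8-20=-12
after ADD r3, r3, #4: r3=200+4=204
after SUB r7, r7, #1: r7=9-1=8
CMP r7, #3  (cmp 8,3)
BGT body: taken
after LDR r5, [r3]: r5=M[204]=22
after OR r2, r2, r5: r2=0|22=22
after SUB r2, r2, #8: r2=22-8=14
after SUB r5, r5, #20: r5=22-20=2
after ADD r3, r3, #4: r3=204+4=208
after SUB r7, r7, #1: r7=8-1=7
CMP r7, #3  (cmp 7,3)
BGT body: taken
after LDR r5, [r3]: r5=M[208]=8
after OR r2, r2, r5: r2=14|8=14
after SUB r2, r2, #8: r2=14-8=6
after SUB r5, r5, #20: r5=8-20=-12
after ADD r3, r3, #4: r3=208+4=212
after SUB r7, r7, #1: r7=7-1=6
CMP r7, #3  (cmp 6,3)
BGT body: taken
after LDR r5, [r3]: r5=M[212]=17
after OR r2, r2, r5: r2=6|17=23
after SUB r2, r2, #8: r2=23-8=15
after SUB r5, r5, #20: r5=17-20=-3
after ADD r3, r3, #4: r3=212+4=216
after SUB r7, r7, #1: r7=6-1=5
CMP r7, #3  (cmp 5,3)
BGT body: taken
after LDR r5, [r3]: r5=M[216]=5
after OR r2, r2, r5: r2=15|5=15
after SUB r2, r2, #8: r2=15-8=7
after SUB r5, r5, #20: r5=5-20=-15
after ADD r3, r3, #4: r3=216+4=220
after SUB r7, r7, #1: r7=5-1=4
CMP r7, #3  (cmp 4,3)
BGT body: taken
after LDR r5, [r3]: r5=M[220]=9
after OR r2, r2, r5: r2=7|9=15
after SUB r2, r2, #8: r2=15-8=7
after SUB r5, r5, #20: r5=9-20=-11
after ADD r3, r3, #4: r3=220+4=224
after SUB r7, r7, #1: r7=4-1=3
CMP r7, #3  (cmp 3,3)
BGT body: not taken
after AND r5, r2, #240: r5=7&240=0
halt.
Total executed instructions: 54.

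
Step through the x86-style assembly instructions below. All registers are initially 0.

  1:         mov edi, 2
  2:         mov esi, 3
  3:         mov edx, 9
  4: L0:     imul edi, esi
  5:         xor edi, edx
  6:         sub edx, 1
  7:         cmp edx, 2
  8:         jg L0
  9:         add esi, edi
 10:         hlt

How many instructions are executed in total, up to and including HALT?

after mov edi, 2: edi=2
after mov esi, 3: esi=3
after mov edx, 9: edx=9
after imul edi, esi: edi=2*3=6
after xor edi, edx: edi=6^9=15
after sub edx, 1: edx=9-1=8
cmp edx, 2  (cmp 8,2)
jg L0: taken
after imul edi, esi: edi=15*3=45
after xor edi, edx: edi=45^8=37
after sub edx, 1: edx=8-1=7
cmp edx, 2  (cmp 7,2)
jg L0: taken
after imul edi, esi: edi=37*3=111
after xor edi, edx: edi=111^7=104
after sub edx, 1: edx=7-1=6
cmp edx, 2  (cmp 6,2)
jg L0: taken
after imul edi, esi: edi=104*3=312
after xor edi, edx: edi=312^6=318
after sub edx, 1: edx=6-1=5
cmp edx, 2  (cmp 5,2)
jg L0: taken
after imul edi, esi: edi=318*3=954
after xor edi, edx: edi=954^5=959
after sub edx, 1: edx=5-1=4
cmp edx, 2  (cmp 4,2)
jg L0: taken
after imul edi, esi: edi=959*3=2877
after xor edi, edx: edi=2877^4=2873
after sub edx, 1: edx=4-1=3
cmp edx, 2  (cmp 3,2)
jg L0: taken
after imul edi, esi: edi=2873*3=8619
after xor edi, edx: edi=8619^3=8616
after sub edx, 1: edx=3-1=2
cmp edx, 2  (cmp 2,2)
jg L0: not taken
after add esi, edi: esi=3+8616=8619
halt.
Total executed instructions: 40.

40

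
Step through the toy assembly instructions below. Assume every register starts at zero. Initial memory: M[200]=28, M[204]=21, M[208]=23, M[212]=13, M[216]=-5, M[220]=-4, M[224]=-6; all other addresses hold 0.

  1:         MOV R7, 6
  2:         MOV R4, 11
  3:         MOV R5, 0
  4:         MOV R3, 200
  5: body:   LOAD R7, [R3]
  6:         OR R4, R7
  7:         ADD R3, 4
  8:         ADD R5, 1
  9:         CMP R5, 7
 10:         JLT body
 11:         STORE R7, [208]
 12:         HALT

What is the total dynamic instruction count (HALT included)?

MOV R7, 6 → R7=6
MOV R4, 11 → R4=11
MOV R5, 0 → R5=0
MOV R3, 200 → R3=200
LOAD R7, [R3] → R7=M[200]=28
OR R4, R7 → R4=11|28=31
ADD R3, 4 → R3=200+4=204
ADD R5, 1 → R5=0+1=1
CMP R5, 7  (cmp 1,7)
JLT body: taken
LOAD R7, [R3] → R7=M[204]=21
OR R4, R7 → R4=31|21=31
ADD R3, 4 → R3=204+4=208
ADD R5, 1 → R5=1+1=2
CMP R5, 7  (cmp 2,7)
JLT body: taken
LOAD R7, [R3] → R7=M[208]=23
OR R4, R7 → R4=31|23=31
ADD R3, 4 → R3=208+4=212
ADD R5, 1 → R5=2+1=3
CMP R5, 7  (cmp 3,7)
JLT body: taken
LOAD R7, [R3] → R7=M[212]=13
OR R4, R7 → R4=31|13=31
ADD R3, 4 → R3=212+4=216
ADD R5, 1 → R5=3+1=4
CMP R5, 7  (cmp 4,7)
JLT body: taken
LOAD R7, [R3] → R7=M[216]=-5
OR R4, R7 → R4=31|(-5)=-1
ADD R3, 4 → R3=216+4=220
ADD R5, 1 → R5=4+1=5
CMP R5, 7  (cmp 5,7)
JLT body: taken
LOAD R7, [R3] → R7=M[220]=-4
OR R4, R7 → R4=(-1)|(-4)=-1
ADD R3, 4 → R3=220+4=224
ADD R5, 1 → R5=5+1=6
CMP R5, 7  (cmp 6,7)
JLT body: taken
LOAD R7, [R3] → R7=M[224]=-6
OR R4, R7 → R4=(-1)|(-6)=-1
ADD R3, 4 → R3=224+4=228
ADD R5, 1 → R5=6+1=7
CMP R5, 7  (cmp 7,7)
JLT body: not taken
STORE R7, [208] → M[208]=-6
halt.
Total executed instructions: 48.

48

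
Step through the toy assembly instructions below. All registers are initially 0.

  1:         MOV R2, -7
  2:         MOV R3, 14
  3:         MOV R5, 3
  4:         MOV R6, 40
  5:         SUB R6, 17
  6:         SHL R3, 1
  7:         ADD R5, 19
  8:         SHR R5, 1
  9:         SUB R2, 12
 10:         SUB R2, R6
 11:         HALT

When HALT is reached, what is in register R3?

after MOV R2, -7: R2=-7
after MOV R3, 14: R3=14
after MOV R5, 3: R5=3
after MOV R6, 40: R6=40
after SUB R6, 17: R6=40-17=23
after SHL R3, 1: R3=14<<1=28
after ADD R5, 19: R5=3+19=22
after SHR R5, 1: R5=22>>1=11
after SUB R2, 12: R2=(-7)-12=-19
after SUB R2, R6: R2=(-19)-23=-42
halt.

28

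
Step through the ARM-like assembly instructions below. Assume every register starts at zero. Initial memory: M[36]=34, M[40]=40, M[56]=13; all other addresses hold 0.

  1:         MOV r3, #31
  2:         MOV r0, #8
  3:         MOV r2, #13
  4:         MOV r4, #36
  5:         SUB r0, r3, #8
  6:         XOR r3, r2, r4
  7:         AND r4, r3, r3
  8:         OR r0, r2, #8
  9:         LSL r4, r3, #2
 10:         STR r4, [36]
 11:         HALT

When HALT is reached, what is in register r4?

164

MOV r3, #31 → r3=31
MOV r0, #8 → r0=8
MOV r2, #13 → r2=13
MOV r4, #36 → r4=36
SUB r0, r3, #8 → r0=31-8=23
XOR r3, r2, r4 → r3=13^36=41
AND r4, r3, r3 → r4=41&41=41
OR r0, r2, #8 → r0=13|8=13
LSL r4, r3, #2 → r4=41<<2=164
STR r4, [36] → M[36]=164
halt.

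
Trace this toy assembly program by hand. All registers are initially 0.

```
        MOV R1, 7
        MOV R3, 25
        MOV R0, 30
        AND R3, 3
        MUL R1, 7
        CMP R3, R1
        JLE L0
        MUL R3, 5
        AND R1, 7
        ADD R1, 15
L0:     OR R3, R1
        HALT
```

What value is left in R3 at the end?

after MOV R1, 7: R1=7
after MOV R3, 25: R3=25
after MOV R0, 30: R0=30
after AND R3, 3: R3=25&3=1
after MUL R1, 7: R1=7*7=49
CMP R3, R1  (cmp 1,49)
JLE L0: taken
after OR R3, R1: R3=1|49=49
halt.

49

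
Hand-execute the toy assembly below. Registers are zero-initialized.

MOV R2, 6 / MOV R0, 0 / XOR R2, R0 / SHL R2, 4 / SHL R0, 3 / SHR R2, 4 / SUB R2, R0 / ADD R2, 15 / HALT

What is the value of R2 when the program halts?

21

MOV R2, 6 → R2=6
MOV R0, 0 → R0=0
XOR R2, R0 → R2=6^0=6
SHL R2, 4 → R2=6<<4=96
SHL R0, 3 → R0=0<<3=0
SHR R2, 4 → R2=96>>4=6
SUB R2, R0 → R2=6-0=6
ADD R2, 15 → R2=6+15=21
halt.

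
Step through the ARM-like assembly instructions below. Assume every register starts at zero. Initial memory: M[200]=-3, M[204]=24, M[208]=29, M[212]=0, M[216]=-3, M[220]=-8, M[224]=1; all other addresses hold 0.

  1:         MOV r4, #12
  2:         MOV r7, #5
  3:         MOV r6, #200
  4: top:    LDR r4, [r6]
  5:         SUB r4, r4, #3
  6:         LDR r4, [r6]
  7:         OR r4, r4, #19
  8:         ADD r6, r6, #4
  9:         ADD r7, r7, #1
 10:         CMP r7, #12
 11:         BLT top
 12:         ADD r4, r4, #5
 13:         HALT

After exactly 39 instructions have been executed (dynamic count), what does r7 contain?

r4=12
r7=5
r6=200
r4=M[200]=-3
r4=(-3)-3=-6
r4=M[200]=-3
r4=(-3)|19=-1
r6=200+4=204
r7=5+1=6
CMP r7, #12  (cmp 6,12)
BLT top: taken
r4=M[204]=24
r4=24-3=21
r4=M[204]=24
r4=24|19=27
r6=204+4=208
r7=6+1=7
CMP r7, #12  (cmp 7,12)
BLT top: taken
r4=M[208]=29
r4=29-3=26
r4=M[208]=29
r4=29|19=31
r6=208+4=212
r7=7+1=8
CMP r7, #12  (cmp 8,12)
BLT top: taken
r4=M[212]=0
r4=0-3=-3
r4=M[212]=0
r4=0|19=19
r6=212+4=216
r7=8+1=9
CMP r7, #12  (cmp 9,12)
BLT top: taken
r4=M[216]=-3
r4=(-3)-3=-6
r4=M[216]=-3
r4=(-3)|19=-1
After step 39: r7 = 9.

9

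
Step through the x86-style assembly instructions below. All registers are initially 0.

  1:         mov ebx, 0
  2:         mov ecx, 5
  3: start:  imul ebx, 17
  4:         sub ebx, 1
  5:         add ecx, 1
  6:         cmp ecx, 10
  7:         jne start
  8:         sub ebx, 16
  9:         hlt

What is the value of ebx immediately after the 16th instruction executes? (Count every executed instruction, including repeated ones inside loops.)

after mov ebx, 0: ebx=0
after mov ecx, 5: ecx=5
after imul ebx, 17: ebx=0*17=0
after sub ebx, 1: ebx=0-1=-1
after add ecx, 1: ecx=5+1=6
cmp ecx, 10  (cmp 6,10)
jne start: taken
after imul ebx, 17: ebx=(-1)*17=-17
after sub ebx, 1: ebx=(-17)-1=-18
after add ecx, 1: ecx=6+1=7
cmp ecx, 10  (cmp 7,10)
jne start: taken
after imul ebx, 17: ebx=(-18)*17=-306
after sub ebx, 1: ebx=(-306)-1=-307
after add ecx, 1: ecx=7+1=8
cmp ecx, 10  (cmp 8,10)
After step 16: ebx = -307.

-307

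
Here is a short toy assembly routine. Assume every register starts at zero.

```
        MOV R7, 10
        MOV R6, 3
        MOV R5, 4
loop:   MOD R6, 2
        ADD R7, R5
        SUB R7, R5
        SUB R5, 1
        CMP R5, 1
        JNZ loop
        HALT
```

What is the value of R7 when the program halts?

MOV R7, 10 → R7=10
MOV R6, 3 → R6=3
MOV R5, 4 → R5=4
MOD R6, 2 → R6=3%2=1
ADD R7, R5 → R7=10+4=14
SUB R7, R5 → R7=14-4=10
SUB R5, 1 → R5=4-1=3
CMP R5, 1  (cmp 3,1)
JNZ loop: taken
MOD R6, 2 → R6=1%2=1
ADD R7, R5 → R7=10+3=13
SUB R7, R5 → R7=13-3=10
SUB R5, 1 → R5=3-1=2
CMP R5, 1  (cmp 2,1)
JNZ loop: taken
MOD R6, 2 → R6=1%2=1
ADD R7, R5 → R7=10+2=12
SUB R7, R5 → R7=12-2=10
SUB R5, 1 → R5=2-1=1
CMP R5, 1  (cmp 1,1)
JNZ loop: not taken
halt.

10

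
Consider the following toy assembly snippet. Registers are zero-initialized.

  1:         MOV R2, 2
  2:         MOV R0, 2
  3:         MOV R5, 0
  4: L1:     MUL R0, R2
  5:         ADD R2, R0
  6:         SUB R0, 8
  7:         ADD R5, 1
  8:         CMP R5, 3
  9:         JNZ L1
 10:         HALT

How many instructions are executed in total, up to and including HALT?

after MOV R2, 2: R2=2
after MOV R0, 2: R0=2
after MOV R5, 0: R5=0
after MUL R0, R2: R0=2*2=4
after ADD R2, R0: R2=2+4=6
after SUB R0, 8: R0=4-8=-4
after ADD R5, 1: R5=0+1=1
CMP R5, 3  (cmp 1,3)
JNZ L1: taken
after MUL R0, R2: R0=(-4)*6=-24
after ADD R2, R0: R2=6+(-24)=-18
after SUB R0, 8: R0=(-24)-8=-32
after ADD R5, 1: R5=1+1=2
CMP R5, 3  (cmp 2,3)
JNZ L1: taken
after MUL R0, R2: R0=(-32)*(-18)=576
after ADD R2, R0: R2=(-18)+576=558
after SUB R0, 8: R0=576-8=568
after ADD R5, 1: R5=2+1=3
CMP R5, 3  (cmp 3,3)
JNZ L1: not taken
halt.
Total executed instructions: 22.

22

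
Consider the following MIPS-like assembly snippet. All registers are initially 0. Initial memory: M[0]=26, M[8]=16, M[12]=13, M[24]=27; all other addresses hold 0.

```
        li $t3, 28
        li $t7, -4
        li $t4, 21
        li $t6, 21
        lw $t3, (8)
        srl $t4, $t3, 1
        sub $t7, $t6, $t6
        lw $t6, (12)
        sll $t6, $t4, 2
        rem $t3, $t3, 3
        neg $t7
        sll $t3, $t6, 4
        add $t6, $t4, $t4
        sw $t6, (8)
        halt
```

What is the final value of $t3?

512

li $t3, 28 → $t3=28
li $t7, -4 → $t7=-4
li $t4, 21 → $t4=21
li $t6, 21 → $t6=21
lw $t3, (8) → $t3=M[8]=16
srl $t4, $t3, 1 → $t4=16>>1=8
sub $t7, $t6, $t6 → $t7=21-21=0
lw $t6, (12) → $t6=M[12]=13
sll $t6, $t4, 2 → $t6=8<<2=32
rem $t3, $t3, 3 → $t3=16%3=1
neg $t7 → $t7=-(0)=0
sll $t3, $t6, 4 → $t3=32<<4=512
add $t6, $t4, $t4 → $t6=8+8=16
sw $t6, (8) → M[8]=16
halt.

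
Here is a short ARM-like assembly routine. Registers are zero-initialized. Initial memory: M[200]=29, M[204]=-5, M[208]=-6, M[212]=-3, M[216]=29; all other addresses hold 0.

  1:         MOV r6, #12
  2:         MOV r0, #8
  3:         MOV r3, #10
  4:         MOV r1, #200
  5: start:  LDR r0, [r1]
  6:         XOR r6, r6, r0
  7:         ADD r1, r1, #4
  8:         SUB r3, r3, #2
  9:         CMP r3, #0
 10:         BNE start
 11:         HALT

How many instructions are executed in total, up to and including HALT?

MOV r6, #12 → r6=12
MOV r0, #8 → r0=8
MOV r3, #10 → r3=10
MOV r1, #200 → r1=200
LDR r0, [r1] → r0=M[200]=29
XOR r6, r6, r0 → r6=12^29=17
ADD r1, r1, #4 → r1=200+4=204
SUB r3, r3, #2 → r3=10-2=8
CMP r3, #0  (cmp 8,0)
BNE start: taken
LDR r0, [r1] → r0=M[204]=-5
XOR r6, r6, r0 → r6=17^(-5)=-22
ADD r1, r1, #4 → r1=204+4=208
SUB r3, r3, #2 → r3=8-2=6
CMP r3, #0  (cmp 6,0)
BNE start: taken
LDR r0, [r1] → r0=M[208]=-6
XOR r6, r6, r0 → r6=(-22)^(-6)=16
ADD r1, r1, #4 → r1=208+4=212
SUB r3, r3, #2 → r3=6-2=4
CMP r3, #0  (cmp 4,0)
BNE start: taken
LDR r0, [r1] → r0=M[212]=-3
XOR r6, r6, r0 → r6=16^(-3)=-19
ADD r1, r1, #4 → r1=212+4=216
SUB r3, r3, #2 → r3=4-2=2
CMP r3, #0  (cmp 2,0)
BNE start: taken
LDR r0, [r1] → r0=M[216]=29
XOR r6, r6, r0 → r6=(-19)^29=-16
ADD r1, r1, #4 → r1=216+4=220
SUB r3, r3, #2 → r3=2-2=0
CMP r3, #0  (cmp 0,0)
BNE start: not taken
halt.
Total executed instructions: 35.

35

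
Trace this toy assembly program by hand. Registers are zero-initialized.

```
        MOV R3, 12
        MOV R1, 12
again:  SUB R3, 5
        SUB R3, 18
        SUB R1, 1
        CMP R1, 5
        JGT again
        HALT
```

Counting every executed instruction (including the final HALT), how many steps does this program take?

after MOV R3, 12: R3=12
after MOV R1, 12: R1=12
after SUB R3, 5: R3=12-5=7
after SUB R3, 18: R3=7-18=-11
after SUB R1, 1: R1=12-1=11
CMP R1, 5  (cmp 11,5)
JGT again: taken
after SUB R3, 5: R3=(-11)-5=-16
after SUB R3, 18: R3=(-16)-18=-34
after SUB R1, 1: R1=11-1=10
CMP R1, 5  (cmp 10,5)
JGT again: taken
after SUB R3, 5: R3=(-34)-5=-39
after SUB R3, 18: R3=(-39)-18=-57
after SUB R1, 1: R1=10-1=9
CMP R1, 5  (cmp 9,5)
JGT again: taken
after SUB R3, 5: R3=(-57)-5=-62
after SUB R3, 18: R3=(-62)-18=-80
after SUB R1, 1: R1=9-1=8
CMP R1, 5  (cmp 8,5)
JGT again: taken
after SUB R3, 5: R3=(-80)-5=-85
after SUB R3, 18: R3=(-85)-18=-103
after SUB R1, 1: R1=8-1=7
CMP R1, 5  (cmp 7,5)
JGT again: taken
after SUB R3, 5: R3=(-103)-5=-108
after SUB R3, 18: R3=(-108)-18=-126
after SUB R1, 1: R1=7-1=6
CMP R1, 5  (cmp 6,5)
JGT again: taken
after SUB R3, 5: R3=(-126)-5=-131
after SUB R3, 18: R3=(-131)-18=-149
after SUB R1, 1: R1=6-1=5
CMP R1, 5  (cmp 5,5)
JGT again: not taken
halt.
Total executed instructions: 38.

38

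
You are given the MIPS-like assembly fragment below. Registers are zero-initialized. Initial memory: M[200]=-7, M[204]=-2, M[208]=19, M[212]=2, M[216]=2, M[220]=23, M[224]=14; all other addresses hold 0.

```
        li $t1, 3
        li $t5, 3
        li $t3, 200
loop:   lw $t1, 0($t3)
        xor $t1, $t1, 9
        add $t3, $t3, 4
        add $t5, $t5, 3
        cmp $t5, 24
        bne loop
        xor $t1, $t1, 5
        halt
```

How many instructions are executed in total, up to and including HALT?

li $t1, 3 → $t1=3
li $t5, 3 → $t5=3
li $t3, 200 → $t3=200
lw $t1, 0($t3) → $t1=M[200]=-7
xor $t1, $t1, 9 → $t1=(-7)^9=-16
add $t3, $t3, 4 → $t3=200+4=204
add $t5, $t5, 3 → $t5=3+3=6
cmp $t5, 24  (cmp 6,24)
bne loop: taken
lw $t1, 0($t3) → $t1=M[204]=-2
xor $t1, $t1, 9 → $t1=(-2)^9=-9
add $t3, $t3, 4 → $t3=204+4=208
add $t5, $t5, 3 → $t5=6+3=9
cmp $t5, 24  (cmp 9,24)
bne loop: taken
lw $t1, 0($t3) → $t1=M[208]=19
xor $t1, $t1, 9 → $t1=19^9=26
add $t3, $t3, 4 → $t3=208+4=212
add $t5, $t5, 3 → $t5=9+3=12
cmp $t5, 24  (cmp 12,24)
bne loop: taken
lw $t1, 0($t3) → $t1=M[212]=2
xor $t1, $t1, 9 → $t1=2^9=11
add $t3, $t3, 4 → $t3=212+4=216
add $t5, $t5, 3 → $t5=12+3=15
cmp $t5, 24  (cmp 15,24)
bne loop: taken
lw $t1, 0($t3) → $t1=M[216]=2
xor $t1, $t1, 9 → $t1=2^9=11
add $t3, $t3, 4 → $t3=216+4=220
add $t5, $t5, 3 → $t5=15+3=18
cmp $t5, 24  (cmp 18,24)
bne loop: taken
lw $t1, 0($t3) → $t1=M[220]=23
xor $t1, $t1, 9 → $t1=23^9=30
add $t3, $t3, 4 → $t3=220+4=224
add $t5, $t5, 3 → $t5=18+3=21
cmp $t5, 24  (cmp 21,24)
bne loop: taken
lw $t1, 0($t3) → $t1=M[224]=14
xor $t1, $t1, 9 → $t1=14^9=7
add $t3, $t3, 4 → $t3=224+4=228
add $t5, $t5, 3 → $t5=21+3=24
cmp $t5, 24  (cmp 24,24)
bne loop: not taken
xor $t1, $t1, 5 → $t1=7^5=2
halt.
Total executed instructions: 47.

47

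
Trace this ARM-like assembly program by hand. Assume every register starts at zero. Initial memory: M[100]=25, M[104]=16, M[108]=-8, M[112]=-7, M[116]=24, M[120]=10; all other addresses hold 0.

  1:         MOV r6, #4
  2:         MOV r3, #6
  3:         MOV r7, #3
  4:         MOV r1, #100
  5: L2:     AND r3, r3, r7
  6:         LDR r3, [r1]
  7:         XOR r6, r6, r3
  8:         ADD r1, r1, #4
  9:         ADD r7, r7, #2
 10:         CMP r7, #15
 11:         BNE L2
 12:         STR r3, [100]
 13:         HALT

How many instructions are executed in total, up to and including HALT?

after MOV r6, #4: r6=4
after MOV r3, #6: r3=6
after MOV r7, #3: r7=3
after MOV r1, #100: r1=100
after AND r3, r3, r7: r3=6&3=2
after LDR r3, [r1]: r3=M[100]=25
after XOR r6, r6, r3: r6=4^25=29
after ADD r1, r1, #4: r1=100+4=104
after ADD r7, r7, #2: r7=3+2=5
CMP r7, #15  (cmp 5,15)
BNE L2: taken
after AND r3, r3, r7: r3=25&5=1
after LDR r3, [r1]: r3=M[104]=16
after XOR r6, r6, r3: r6=29^16=13
after ADD r1, r1, #4: r1=104+4=108
after ADD r7, r7, #2: r7=5+2=7
CMP r7, #15  (cmp 7,15)
BNE L2: taken
after AND r3, r3, r7: r3=16&7=0
after LDR r3, [r1]: r3=M[108]=-8
after XOR r6, r6, r3: r6=13^(-8)=-11
after ADD r1, r1, #4: r1=108+4=112
after ADD r7, r7, #2: r7=7+2=9
CMP r7, #15  (cmp 9,15)
BNE L2: taken
after AND r3, r3, r7: r3=(-8)&9=8
after LDR r3, [r1]: r3=M[112]=-7
after XOR r6, r6, r3: r6=(-11)^(-7)=12
after ADD r1, r1, #4: r1=112+4=116
after ADD r7, r7, #2: r7=9+2=11
CMP r7, #15  (cmp 11,15)
BNE L2: taken
after AND r3, r3, r7: r3=(-7)&11=9
after LDR r3, [r1]: r3=M[116]=24
after XOR r6, r6, r3: r6=12^24=20
after ADD r1, r1, #4: r1=116+4=120
after ADD r7, r7, #2: r7=11+2=13
CMP r7, #15  (cmp 13,15)
BNE L2: taken
after AND r3, r3, r7: r3=24&13=8
after LDR r3, [r1]: r3=M[120]=10
after XOR r6, r6, r3: r6=20^10=30
after ADD r1, r1, #4: r1=120+4=124
after ADD r7, r7, #2: r7=13+2=15
CMP r7, #15  (cmp 15,15)
BNE L2: not taken
STR r3, [100] → M[100]=10
halt.
Total executed instructions: 48.

48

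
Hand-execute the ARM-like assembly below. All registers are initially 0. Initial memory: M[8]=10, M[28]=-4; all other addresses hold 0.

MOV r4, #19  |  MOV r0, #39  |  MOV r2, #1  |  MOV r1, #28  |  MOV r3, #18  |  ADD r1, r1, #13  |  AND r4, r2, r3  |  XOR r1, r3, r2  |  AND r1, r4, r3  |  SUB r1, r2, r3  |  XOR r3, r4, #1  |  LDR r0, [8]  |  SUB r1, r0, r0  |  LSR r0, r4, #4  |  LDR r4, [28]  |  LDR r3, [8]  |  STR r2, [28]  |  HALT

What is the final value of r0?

0

r4=19
r0=39
r2=1
r1=28
r3=18
r1=28+13=41
r4=1&18=0
r1=18^1=19
r1=0&18=0
r1=1-18=-17
r3=0^1=1
r0=M[8]=10
r1=10-10=0
r0=0>>4=0
r4=M[28]=-4
r3=M[8]=10
STR r2, [28] → M[28]=1
halt.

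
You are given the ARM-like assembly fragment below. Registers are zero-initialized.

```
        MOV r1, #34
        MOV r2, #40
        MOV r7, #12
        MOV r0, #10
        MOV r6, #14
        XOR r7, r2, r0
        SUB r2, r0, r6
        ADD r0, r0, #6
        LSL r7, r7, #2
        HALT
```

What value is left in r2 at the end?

r1=34
r2=40
r7=12
r0=10
r6=14
r7=40^10=34
r2=10-14=-4
r0=10+6=16
r7=34<<2=136
halt.

-4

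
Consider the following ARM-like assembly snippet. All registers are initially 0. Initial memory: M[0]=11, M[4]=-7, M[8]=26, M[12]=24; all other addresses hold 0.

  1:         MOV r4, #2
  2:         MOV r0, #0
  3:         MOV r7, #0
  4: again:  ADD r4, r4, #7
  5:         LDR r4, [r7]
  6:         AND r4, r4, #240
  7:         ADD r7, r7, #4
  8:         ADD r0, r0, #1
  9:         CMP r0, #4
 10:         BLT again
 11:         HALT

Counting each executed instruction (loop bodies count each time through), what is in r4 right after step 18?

r4=2
r0=0
r7=0
r4=2+7=9
r4=M[0]=11
r4=11&240=0
r7=0+4=4
r0=0+1=1
CMP r0, #4  (cmp 1,4)
BLT again: taken
r4=0+7=7
r4=M[4]=-7
r4=(-7)&240=240
r7=4+4=8
r0=1+1=2
CMP r0, #4  (cmp 2,4)
BLT again: taken
r4=240+7=247
After step 18: r4 = 247.

247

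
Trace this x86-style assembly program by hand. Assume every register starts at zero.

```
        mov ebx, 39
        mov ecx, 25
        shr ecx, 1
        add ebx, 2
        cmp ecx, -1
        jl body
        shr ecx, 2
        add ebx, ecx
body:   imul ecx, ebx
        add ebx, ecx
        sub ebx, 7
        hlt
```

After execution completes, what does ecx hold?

ebx=39
ecx=25
ecx=25>>1=12
ebx=39+2=41
cmp ecx, -1  (cmp 12,-1)
jl body: not taken
ecx=12>>2=3
ebx=41+3=44
ecx=3*44=132
ebx=44+132=176
ebx=176-7=169
halt.

132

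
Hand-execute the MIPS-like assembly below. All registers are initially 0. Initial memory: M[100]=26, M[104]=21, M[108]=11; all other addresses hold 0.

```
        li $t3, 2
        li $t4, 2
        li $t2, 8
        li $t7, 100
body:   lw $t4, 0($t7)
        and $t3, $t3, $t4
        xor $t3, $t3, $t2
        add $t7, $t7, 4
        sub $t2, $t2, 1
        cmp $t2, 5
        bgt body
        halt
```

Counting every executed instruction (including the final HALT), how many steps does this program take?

26

$t3=2
$t4=2
$t2=8
$t7=100
$t4=M[100]=26
$t3=2&26=2
$t3=2^8=10
$t7=100+4=104
$t2=8-1=7
cmp $t2, 5  (cmp 7,5)
bgt body: taken
$t4=M[104]=21
$t3=10&21=0
$t3=0^7=7
$t7=104+4=108
$t2=7-1=6
cmp $t2, 5  (cmp 6,5)
bgt body: taken
$t4=M[108]=11
$t3=7&11=3
$t3=3^6=5
$t7=108+4=112
$t2=6-1=5
cmp $t2, 5  (cmp 5,5)
bgt body: not taken
halt.
Total executed instructions: 26.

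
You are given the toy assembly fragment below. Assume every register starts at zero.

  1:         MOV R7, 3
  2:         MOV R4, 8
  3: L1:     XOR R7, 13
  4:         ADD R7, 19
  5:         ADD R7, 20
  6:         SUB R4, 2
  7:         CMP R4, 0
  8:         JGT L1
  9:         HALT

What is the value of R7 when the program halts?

after MOV R7, 3: R7=3
after MOV R4, 8: R4=8
after XOR R7, 13: R7=3^13=14
after ADD R7, 19: R7=14+19=33
after ADD R7, 20: R7=33+20=53
after SUB R4, 2: R4=8-2=6
CMP R4, 0  (cmp 6,0)
JGT L1: taken
after XOR R7, 13: R7=53^13=56
after ADD R7, 19: R7=56+19=75
after ADD R7, 20: R7=75+20=95
after SUB R4, 2: R4=6-2=4
CMP R4, 0  (cmp 4,0)
JGT L1: taken
after XOR R7, 13: R7=95^13=82
after ADD R7, 19: R7=82+19=101
after ADD R7, 20: R7=101+20=121
after SUB R4, 2: R4=4-2=2
CMP R4, 0  (cmp 2,0)
JGT L1: taken
after XOR R7, 13: R7=121^13=116
after ADD R7, 19: R7=116+19=135
after ADD R7, 20: R7=135+20=155
after SUB R4, 2: R4=2-2=0
CMP R4, 0  (cmp 0,0)
JGT L1: not taken
halt.

155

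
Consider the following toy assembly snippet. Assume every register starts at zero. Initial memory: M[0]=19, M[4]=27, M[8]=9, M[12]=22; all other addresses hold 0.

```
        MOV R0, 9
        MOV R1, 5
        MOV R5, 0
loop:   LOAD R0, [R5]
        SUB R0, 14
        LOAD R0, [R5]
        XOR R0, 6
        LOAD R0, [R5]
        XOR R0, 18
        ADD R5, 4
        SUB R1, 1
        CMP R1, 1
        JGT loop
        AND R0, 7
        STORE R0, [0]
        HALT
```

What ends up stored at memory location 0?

MOV R0, 9 → R0=9
MOV R1, 5 → R1=5
MOV R5, 0 → R5=0
LOAD R0, [R5] → R0=M[0]=19
SUB R0, 14 → R0=19-14=5
LOAD R0, [R5] → R0=M[0]=19
XOR R0, 6 → R0=19^6=21
LOAD R0, [R5] → R0=M[0]=19
XOR R0, 18 → R0=19^18=1
ADD R5, 4 → R5=0+4=4
SUB R1, 1 → R1=5-1=4
CMP R1, 1  (cmp 4,1)
JGT loop: taken
LOAD R0, [R5] → R0=M[4]=27
SUB R0, 14 → R0=27-14=13
LOAD R0, [R5] → R0=M[4]=27
XOR R0, 6 → R0=27^6=29
LOAD R0, [R5] → R0=M[4]=27
XOR R0, 18 → R0=27^18=9
ADD R5, 4 → R5=4+4=8
SUB R1, 1 → R1=4-1=3
CMP R1, 1  (cmp 3,1)
JGT loop: taken
LOAD R0, [R5] → R0=M[8]=9
SUB R0, 14 → R0=9-14=-5
LOAD R0, [R5] → R0=M[8]=9
XOR R0, 6 → R0=9^6=15
LOAD R0, [R5] → R0=M[8]=9
XOR R0, 18 → R0=9^18=27
ADD R5, 4 → R5=8+4=12
SUB R1, 1 → R1=3-1=2
CMP R1, 1  (cmp 2,1)
JGT loop: taken
LOAD R0, [R5] → R0=M[12]=22
SUB R0, 14 → R0=22-14=8
LOAD R0, [R5] → R0=M[12]=22
XOR R0, 6 → R0=22^6=16
LOAD R0, [R5] → R0=M[12]=22
XOR R0, 18 → R0=22^18=4
ADD R5, 4 → R5=12+4=16
SUB R1, 1 → R1=2-1=1
CMP R1, 1  (cmp 1,1)
JGT loop: not taken
AND R0, 7 → R0=4&7=4
STORE R0, [0] → M[0]=4
halt.

4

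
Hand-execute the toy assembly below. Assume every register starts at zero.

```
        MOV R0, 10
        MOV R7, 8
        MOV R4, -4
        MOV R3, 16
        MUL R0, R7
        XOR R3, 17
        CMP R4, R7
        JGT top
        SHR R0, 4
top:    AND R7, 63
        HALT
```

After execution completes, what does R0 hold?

5

R0=10
R7=8
R4=-4
R3=16
R0=10*8=80
R3=16^17=1
CMP R4, R7  (cmp -4,8)
JGT top: not taken
R0=80>>4=5
R7=8&63=8
halt.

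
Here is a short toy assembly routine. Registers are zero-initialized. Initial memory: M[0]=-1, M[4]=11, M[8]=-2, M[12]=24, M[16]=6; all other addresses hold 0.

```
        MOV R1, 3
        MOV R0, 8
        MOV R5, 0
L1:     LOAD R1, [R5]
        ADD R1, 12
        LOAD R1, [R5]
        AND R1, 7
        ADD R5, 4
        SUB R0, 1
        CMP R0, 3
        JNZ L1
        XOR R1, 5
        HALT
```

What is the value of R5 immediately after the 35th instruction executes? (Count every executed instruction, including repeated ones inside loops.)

after MOV R1, 3: R1=3
after MOV R0, 8: R0=8
after MOV R5, 0: R5=0
after LOAD R1, [R5]: R1=M[0]=-1
after ADD R1, 12: R1=(-1)+12=11
after LOAD R1, [R5]: R1=M[0]=-1
after AND R1, 7: R1=(-1)&7=7
after ADD R5, 4: R5=0+4=4
after SUB R0, 1: R0=8-1=7
CMP R0, 3  (cmp 7,3)
JNZ L1: taken
after LOAD R1, [R5]: R1=M[4]=11
after ADD R1, 12: R1=11+12=23
after LOAD R1, [R5]: R1=M[4]=11
after AND R1, 7: R1=11&7=3
after ADD R5, 4: R5=4+4=8
after SUB R0, 1: R0=7-1=6
CMP R0, 3  (cmp 6,3)
JNZ L1: taken
after LOAD R1, [R5]: R1=M[8]=-2
after ADD R1, 12: R1=(-2)+12=10
after LOAD R1, [R5]: R1=M[8]=-2
after AND R1, 7: R1=(-2)&7=6
after ADD R5, 4: R5=8+4=12
after SUB R0, 1: R0=6-1=5
CMP R0, 3  (cmp 5,3)
JNZ L1: taken
after LOAD R1, [R5]: R1=M[12]=24
after ADD R1, 12: R1=24+12=36
after LOAD R1, [R5]: R1=M[12]=24
after AND R1, 7: R1=24&7=0
after ADD R5, 4: R5=12+4=16
after SUB R0, 1: R0=5-1=4
CMP R0, 3  (cmp 4,3)
JNZ L1: taken
After step 35: R5 = 16.

16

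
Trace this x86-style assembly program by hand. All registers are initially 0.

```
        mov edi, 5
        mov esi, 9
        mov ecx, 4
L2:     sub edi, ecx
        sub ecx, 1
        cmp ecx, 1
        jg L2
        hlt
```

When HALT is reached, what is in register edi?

edi=5
esi=9
ecx=4
edi=5-4=1
ecx=4-1=3
cmp ecx, 1  (cmp 3,1)
jg L2: taken
edi=1-3=-2
ecx=3-1=2
cmp ecx, 1  (cmp 2,1)
jg L2: taken
edi=(-2)-2=-4
ecx=2-1=1
cmp ecx, 1  (cmp 1,1)
jg L2: not taken
halt.

-4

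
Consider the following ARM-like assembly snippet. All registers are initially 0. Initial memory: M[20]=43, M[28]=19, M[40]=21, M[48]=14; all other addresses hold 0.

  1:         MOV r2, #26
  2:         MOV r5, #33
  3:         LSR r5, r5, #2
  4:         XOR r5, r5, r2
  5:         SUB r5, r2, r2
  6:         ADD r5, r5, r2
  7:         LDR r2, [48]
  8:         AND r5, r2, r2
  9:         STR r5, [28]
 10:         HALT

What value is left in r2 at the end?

14

after MOV r2, #26: r2=26
after MOV r5, #33: r5=33
after LSR r5, r5, #2: r5=33>>2=8
after XOR r5, r5, r2: r5=8^26=18
after SUB r5, r2, r2: r5=26-26=0
after ADD r5, r5, r2: r5=0+26=26
after LDR r2, [48]: r2=M[48]=14
after AND r5, r2, r2: r5=14&14=14
STR r5, [28] → M[28]=14
halt.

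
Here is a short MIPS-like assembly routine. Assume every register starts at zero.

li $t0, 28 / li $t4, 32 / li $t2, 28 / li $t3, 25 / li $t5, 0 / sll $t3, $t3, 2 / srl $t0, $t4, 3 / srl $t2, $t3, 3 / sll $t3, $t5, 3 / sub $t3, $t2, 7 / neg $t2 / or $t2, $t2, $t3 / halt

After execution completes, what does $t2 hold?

-11

after li $t0, 28: $t0=28
after li $t4, 32: $t4=32
after li $t2, 28: $t2=28
after li $t3, 25: $t3=25
after li $t5, 0: $t5=0
after sll $t3, $t3, 2: $t3=25<<2=100
after srl $t0, $t4, 3: $t0=32>>3=4
after srl $t2, $t3, 3: $t2=100>>3=12
after sll $t3, $t5, 3: $t3=0<<3=0
after sub $t3, $t2, 7: $t3=12-7=5
after neg $t2: $t2=-(12)=-12
after or $t2, $t2, $t3: $t2=(-12)|5=-11
halt.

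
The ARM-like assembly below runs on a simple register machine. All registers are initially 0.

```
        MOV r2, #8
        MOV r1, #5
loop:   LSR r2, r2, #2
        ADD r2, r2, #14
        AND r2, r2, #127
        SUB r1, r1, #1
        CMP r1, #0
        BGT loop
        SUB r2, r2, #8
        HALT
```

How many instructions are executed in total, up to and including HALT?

34

MOV r2, #8 → r2=8
MOV r1, #5 → r1=5
LSR r2, r2, #2 → r2=8>>2=2
ADD r2, r2, #14 → r2=2+14=16
AND r2, r2, #127 → r2=16&127=16
SUB r1, r1, #1 → r1=5-1=4
CMP r1, #0  (cmp 4,0)
BGT loop: taken
LSR r2, r2, #2 → r2=16>>2=4
ADD r2, r2, #14 → r2=4+14=18
AND r2, r2, #127 → r2=18&127=18
SUB r1, r1, #1 → r1=4-1=3
CMP r1, #0  (cmp 3,0)
BGT loop: taken
LSR r2, r2, #2 → r2=18>>2=4
ADD r2, r2, #14 → r2=4+14=18
AND r2, r2, #127 → r2=18&127=18
SUB r1, r1, #1 → r1=3-1=2
CMP r1, #0  (cmp 2,0)
BGT loop: taken
LSR r2, r2, #2 → r2=18>>2=4
ADD r2, r2, #14 → r2=4+14=18
AND r2, r2, #127 → r2=18&127=18
SUB r1, r1, #1 → r1=2-1=1
CMP r1, #0  (cmp 1,0)
BGT loop: taken
LSR r2, r2, #2 → r2=18>>2=4
ADD r2, r2, #14 → r2=4+14=18
AND r2, r2, #127 → r2=18&127=18
SUB r1, r1, #1 → r1=1-1=0
CMP r1, #0  (cmp 0,0)
BGT loop: not taken
SUB r2, r2, #8 → r2=18-8=10
halt.
Total executed instructions: 34.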